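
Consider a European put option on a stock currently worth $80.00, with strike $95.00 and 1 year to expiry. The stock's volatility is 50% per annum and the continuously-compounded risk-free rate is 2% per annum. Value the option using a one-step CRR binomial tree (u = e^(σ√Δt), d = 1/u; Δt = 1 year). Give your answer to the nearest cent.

$27.47

CRR parameters: u = e^(σ√Δt) = e^(0.5·√1) = 1.6487, d = 1/u = 0.6065
Per-period rate: rΔt = 0.02·1 = 0.02, so R = e^0.02 = 1.0202
Risk-neutral probability p = (e^0.02 − 0.6065)/(1.6487 − 0.6065) = 0.4137/1.0422 = 0.3969
Terminal stock prices: S_u = 131.9, S_d = 48.52
Terminal payoffs (K − S): max(-36.9, 0) = 0, max(46.48, 0) = 46.48
Node 0 (S = 80): V_0 = e^(−0.02)·[0.3969·0.0000 + 0.6031·46.4775] = 27.4745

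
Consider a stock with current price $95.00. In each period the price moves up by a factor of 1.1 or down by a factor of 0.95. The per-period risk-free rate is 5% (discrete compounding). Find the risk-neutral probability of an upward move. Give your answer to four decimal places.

p = 0.6667

Risk-neutral probability p = (1 + 0.05 − 0.95)/(1.1 − 0.95) = 0.1000/0.1500 = 0.6667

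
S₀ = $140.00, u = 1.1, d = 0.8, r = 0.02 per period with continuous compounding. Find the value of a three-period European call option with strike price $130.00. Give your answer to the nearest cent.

$23.22

Risk-neutral probability p = (e^0.02 − 0.8)/(1.1 − 0.8) = 0.2202/0.3000 = 0.7340
Terminal stock prices: S_uuu = 186.3, S_uud = 135.5, S_udd = 98.56, S_ddd = 71.68
Terminal payoffs (S − K): max(56.34, 0) = 56.34, max(5.52, 0) = 5.52, max(-31.44, 0) = 0, max(-58.32, 0) = 0
Node uu (S = 169.4): V_uu = e^(−0.02)·[0.7340·56.3400 + 0.2660·5.5200] = 41.9742
Node ud (S = 123.2): V_ud = e^(−0.02)·[0.7340·5.5200 + 0.2660·0.0000] = 3.9715
Node dd (S = 89.6): V_dd = e^(−0.02)·[0.7340·0.0000 + 0.2660·0.0000] = 0.0000
Node u (S = 154): V_u = e^(−0.02)·[0.7340·41.9742 + 0.2660·3.9715] = 31.2346
Node d (S = 112): V_d = e^(−0.02)·[0.7340·3.9715 + 0.2660·0.0000] = 2.8574
Node 0 (S = 140): V_0 = e^(−0.02)·[0.7340·31.2346 + 0.2660·2.8574] = 23.2174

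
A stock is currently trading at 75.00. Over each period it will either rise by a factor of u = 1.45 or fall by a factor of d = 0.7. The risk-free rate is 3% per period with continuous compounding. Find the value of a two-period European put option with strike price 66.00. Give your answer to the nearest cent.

Risk-neutral probability p = (e^0.03 − 0.7)/(1.45 − 0.7) = 0.3305/0.7500 = 0.4406
Terminal stock prices: S_uu = 157.7, S_ud = 76.12, S_dd = 36.75
Terminal payoffs (K − S): max(-91.69, 0) = 0, max(-10.12, 0) = 0, max(29.25, 0) = 29.25
Node u (S = 108.8): V_u = e^(−0.03)·[0.4406·0.0000 + 0.5594·0.0000] = 0.0000
Node d (S = 52.5): V_d = e^(−0.03)·[0.4406·0.0000 + 0.5594·29.2500] = 15.8787
Node 0 (S = 75): V_0 = e^(−0.03)·[0.4406·0.0000 + 0.5594·15.8787] = 8.6199

8.62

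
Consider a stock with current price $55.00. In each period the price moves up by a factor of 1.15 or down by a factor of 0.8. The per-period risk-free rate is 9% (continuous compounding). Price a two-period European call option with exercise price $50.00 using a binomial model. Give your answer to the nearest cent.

$13.55

Risk-neutral probability p = (e^0.09 − 0.8)/(1.15 − 0.8) = 0.2942/0.3500 = 0.8405
Terminal stock prices: S_uu = 72.74, S_ud = 50.6, S_dd = 35.2
Terminal payoffs (S − K): max(22.74, 0) = 22.74, max(0.6, 0) = 0.6, max(-14.8, 0) = 0
Node u (S = 63.25): V_u = e^(−0.09)·[0.8405·22.7375 + 0.1595·0.6000] = 17.5534
Node d (S = 44): V_d = e^(−0.09)·[0.8405·0.6000 + 0.1595·0.0000] = 0.4609
Node 0 (S = 55): V_0 = e^(−0.09)·[0.8405·17.5534 + 0.1595·0.4609] = 13.5510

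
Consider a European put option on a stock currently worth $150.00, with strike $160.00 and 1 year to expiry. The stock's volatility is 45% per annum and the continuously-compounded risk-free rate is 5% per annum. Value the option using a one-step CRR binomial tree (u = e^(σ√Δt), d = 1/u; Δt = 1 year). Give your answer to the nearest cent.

$34.01

CRR parameters: u = e^(σ√Δt) = e^(0.45·√1) = 1.5683, d = 1/u = 0.6376
Per-period rate: rΔt = 0.05·1 = 0.05, so R = e^0.05 = 1.0513
Risk-neutral probability p = (e^0.05 − 0.6376)/(1.5683 − 0.6376) = 0.4136/0.9307 = 0.4445
Terminal stock prices: S_u = 235.2, S_d = 95.64
Terminal payoffs (K − S): max(-75.25, 0) = 0, max(64.36, 0) = 64.36
Node 0 (S = 150): V_0 = e^(−0.05)·[0.4445·0.0000 + 0.5555·64.3558] = 34.0091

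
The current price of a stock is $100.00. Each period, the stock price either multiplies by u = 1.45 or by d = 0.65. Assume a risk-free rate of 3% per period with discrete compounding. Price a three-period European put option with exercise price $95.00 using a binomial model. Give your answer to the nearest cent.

$21.07

Risk-neutral probability p = (1 + 0.03 − 0.65)/(1.45 − 0.65) = 0.3800/0.8000 = 0.4750
Terminal stock prices: S_uuu = 304.9, S_uud = 136.7, S_udd = 61.26, S_ddd = 27.46
Terminal payoffs (K − S): max(-209.9, 0) = 0, max(-41.66, 0) = 0, max(33.74, 0) = 33.74, max(67.54, 0) = 67.54
Node uu (S = 210.2): V_uu = 1/1.03·[0.4750·0.0000 + 0.5250·0.0000] = 0.0000
Node ud (S = 94.25): V_ud = 1/1.03·[0.4750·0.0000 + 0.5250·33.7375] = 17.1963
Node dd (S = 42.25): V_dd = 1/1.03·[0.4750·33.7375 + 0.5250·67.5375] = 49.9830
Node u (S = 145): V_u = 1/1.03·[0.4750·0.0000 + 0.5250·17.1963] = 8.7651
Node d (S = 65): V_d = 1/1.03·[0.4750·17.1963 + 0.5250·49.9830] = 33.4071
Node 0 (S = 100): V_0 = 1/1.03·[0.4750·8.7651 + 0.5250·33.4071] = 21.0701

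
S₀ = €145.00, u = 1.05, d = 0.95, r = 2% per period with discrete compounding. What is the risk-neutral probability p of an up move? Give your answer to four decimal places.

p = 0.7000

Risk-neutral probability p = (1 + 0.02 − 0.95)/(1.05 − 0.95) = 0.0700/0.1000 = 0.7000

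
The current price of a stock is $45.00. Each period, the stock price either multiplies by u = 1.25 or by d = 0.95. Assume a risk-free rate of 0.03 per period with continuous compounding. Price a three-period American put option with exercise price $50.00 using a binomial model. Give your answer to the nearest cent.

$5.15

Risk-neutral probability p = (e^0.03 − 0.95)/(1.25 − 0.95) = 0.0805/0.3000 = 0.2682
Terminal stock prices: S_uuu = 87.89, S_uud = 66.8, S_udd = 50.77, S_ddd = 38.58
Terminal payoffs (K − S): max(-37.89, 0) = 0, max(-16.8, 0) = 0, max(-0.7656, 0) = 0, max(11.42, 0) = 11.42
Node uu (S = 70.31): continuation = e^(−0.03)·[0.2682·0.0000 + 0.7318·0.0000] = 0.0000; exercise value = 0.0000 ≤ continuation, so V_uu = 0.0000
Node ud (S = 53.44): continuation = e^(−0.03)·[0.2682·0.0000 + 0.7318·0.0000] = 0.0000; exercise value = 0.0000 ≤ continuation, so V_ud = 0.0000
Node dd (S = 40.61): continuation = e^(−0.03)·[0.2682·0.0000 + 0.7318·11.4181] = 8.1090; exercise value = 9.3875 > continuation, so V_dd = 9.3875 (exercise)
Node u (S = 56.25): continuation = e^(−0.03)·[0.2682·0.0000 + 0.7318·0.0000] = 0.0000; exercise value = 0.0000 ≤ continuation, so V_u = 0.0000
Node d (S = 42.75): continuation = e^(−0.03)·[0.2682·0.0000 + 0.7318·9.3875] = 6.6669; exercise value = 7.2500 > continuation, so V_d = 7.2500 (exercise)
Node 0 (S = 45): continuation = e^(−0.03)·[0.2682·0.0000 + 0.7318·7.2500] = 5.1489; exercise value = 5.0000 ≤ continuation, so V_0 = 5.1489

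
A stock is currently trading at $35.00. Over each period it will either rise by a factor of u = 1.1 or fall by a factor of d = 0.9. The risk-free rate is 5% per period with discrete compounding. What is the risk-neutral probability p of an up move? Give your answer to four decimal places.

p = 0.7500

Risk-neutral probability p = (1 + 0.05 − 0.9)/(1.1 − 0.9) = 0.1500/0.2000 = 0.7500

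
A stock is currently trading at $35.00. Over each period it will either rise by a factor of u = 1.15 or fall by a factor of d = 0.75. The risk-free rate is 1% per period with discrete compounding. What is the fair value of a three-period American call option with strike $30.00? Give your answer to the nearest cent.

$8.22

Risk-neutral probability p = (1 + 0.01 − 0.75)/(1.15 − 0.75) = 0.2600/0.4000 = 0.6500
Terminal stock prices: S_uuu = 53.23, S_uud = 34.72, S_udd = 22.64, S_ddd = 14.77
Terminal payoffs (S − K): max(23.23, 0) = 23.23, max(4.716, 0) = 4.716, max(-7.359, 0) = 0, max(-15.23, 0) = 0
Node uu (S = 46.29): continuation = 1/1.01·[0.6500·23.2306 + 0.3500·4.7156] = 16.5845; exercise value = 16.2875 ≤ continuation, so V_uu = 16.5845
Node ud (S = 30.19): continuation = 1/1.01·[0.6500·4.7156 + 0.3500·0.0000] = 3.0348; exercise value = 0.1875 ≤ continuation, so V_ud = 3.0348
Node dd (S = 19.69): continuation = 1/1.01·[0.6500·0.0000 + 0.3500·0.0000] = 0.0000; exercise value = 0.0000 ≤ continuation, so V_dd = 0.0000
Node u (S = 40.25): continuation = 1/1.01·[0.6500·16.5845 + 0.3500·3.0348] = 11.7249; exercise value = 10.2500 ≤ continuation, so V_u = 11.7249
Node d (S = 26.25): continuation = 1/1.01·[0.6500·3.0348 + 0.3500·0.0000] = 1.9531; exercise value = 0.0000 ≤ continuation, so V_d = 1.9531
Node 0 (S = 35): continuation = 1/1.01·[0.6500·11.7249 + 0.3500·1.9531] = 8.2225; exercise value = 5.0000 ≤ continuation, so V_0 = 8.2225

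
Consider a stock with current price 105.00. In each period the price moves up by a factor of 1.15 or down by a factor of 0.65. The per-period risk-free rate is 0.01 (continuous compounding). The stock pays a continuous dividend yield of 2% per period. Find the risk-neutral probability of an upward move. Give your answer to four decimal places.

Per-period risk-free factor R = e^0.01 = 1.0101; dividend-adjusted growth = e^(0.01−0.02) = 0.9900.
Risk-neutral probability p = (0.9900 − 0.65)/(1.15 − 0.65) = 0.3400/0.5000 = 0.6801

p = 0.6801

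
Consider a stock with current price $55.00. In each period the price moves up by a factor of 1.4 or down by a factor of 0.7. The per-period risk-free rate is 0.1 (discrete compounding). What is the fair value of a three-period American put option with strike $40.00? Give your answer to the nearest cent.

Risk-neutral probability p = (1 + 0.1 − 0.7)/(1.4 − 0.7) = 0.4000/0.7000 = 0.5714
Terminal stock prices: S_uuu = 150.9, S_uud = 75.46, S_udd = 37.73, S_ddd = 18.86
Terminal payoffs (K − S): max(-110.9, 0) = 0, max(-35.46, 0) = 0, max(2.27, 0) = 2.27, max(21.14, 0) = 21.14
Node uu (S = 107.8): continuation = 1/1.1·[0.5714·0.0000 + 0.4286·0.0000] = 0.0000; exercise value = 0.0000 ≤ continuation, so V_uu = 0.0000
Node ud (S = 53.9): continuation = 1/1.1·[0.5714·0.0000 + 0.4286·2.2700] = 0.8844; exercise value = 0.0000 ≤ continuation, so V_ud = 0.8844
Node dd (S = 26.95): continuation = 1/1.1·[0.5714·2.2700 + 0.4286·21.1350] = 9.4136; exercise value = 13.0500 > continuation, so V_dd = 13.0500 (exercise)
Node u (S = 77): continuation = 1/1.1·[0.5714·0.0000 + 0.4286·0.8844] = 0.3446; exercise value = 0.0000 ≤ continuation, so V_u = 0.3446
Node d (S = 38.5): continuation = 1/1.1·[0.5714·0.8844 + 0.4286·13.0500] = 5.5439; exercise value = 1.5000 ≤ continuation, so V_d = 5.5439
Node 0 (S = 55): continuation = 1/1.1·[0.5714·0.3446 + 0.4286·5.5439] = 2.3389; exercise value = 0.0000 ≤ continuation, so V_0 = 2.3389

$2.34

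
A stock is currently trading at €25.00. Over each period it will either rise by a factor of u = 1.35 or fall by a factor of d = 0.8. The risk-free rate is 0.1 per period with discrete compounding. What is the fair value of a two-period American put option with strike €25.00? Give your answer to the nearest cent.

€2.07

Risk-neutral probability p = (1 + 0.1 − 0.8)/(1.35 − 0.8) = 0.3000/0.5500 = 0.5455
Terminal stock prices: S_uu = 45.56, S_ud = 27, S_dd = 16
Terminal payoffs (K − S): max(-20.56, 0) = 0, max(-2, 0) = 0, max(9, 0) = 9
Node u (S = 33.75): continuation = 1/1.1·[0.5455·0.0000 + 0.4545·0.0000] = 0.0000; exercise value = 0.0000 ≤ continuation, so V_u = 0.0000
Node d (S = 20): continuation = 1/1.1·[0.5455·0.0000 + 0.4545·9.0000] = 3.7190; exercise value = 5.0000 > continuation, so V_d = 5.0000 (exercise)
Node 0 (S = 25): continuation = 1/1.1·[0.5455·0.0000 + 0.4545·5.0000] = 2.0661; exercise value = 0.0000 ≤ continuation, so V_0 = 2.0661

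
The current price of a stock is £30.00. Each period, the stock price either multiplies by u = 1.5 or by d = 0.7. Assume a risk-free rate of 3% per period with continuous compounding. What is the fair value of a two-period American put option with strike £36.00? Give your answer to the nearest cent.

£9.57

Risk-neutral probability p = (e^0.03 − 0.7)/(1.5 − 0.7) = 0.3305/0.8000 = 0.4131
Terminal stock prices: S_uu = 67.5, S_ud = 31.5, S_dd = 14.7
Terminal payoffs (K − S): max(-31.5, 0) = 0, max(4.5, 0) = 4.5, max(21.3, 0) = 21.3
Node u (S = 45): continuation = e^(−0.03)·[0.4131·0.0000 + 0.5869·4.5000] = 2.5631; exercise value = 0.0000 ≤ continuation, so V_u = 2.5631
Node d (S = 21): continuation = e^(−0.03)·[0.4131·4.5000 + 0.5869·21.3000] = 13.9360; exercise value = 15.0000 > continuation, so V_d = 15.0000 (exercise)
Node 0 (S = 30): continuation = e^(−0.03)·[0.4131·2.5631 + 0.5869·15.0000] = 9.5712; exercise value = 6.0000 ≤ continuation, so V_0 = 9.5712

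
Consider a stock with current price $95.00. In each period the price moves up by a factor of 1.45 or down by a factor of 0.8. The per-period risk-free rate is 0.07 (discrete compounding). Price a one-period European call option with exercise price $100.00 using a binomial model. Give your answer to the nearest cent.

$14.65

Risk-neutral probability p = (1 + 0.07 − 0.8)/(1.45 − 0.8) = 0.2700/0.6500 = 0.4154
Terminal stock prices: S_u = 137.8, S_d = 76
Terminal payoffs (S − K): max(37.75, 0) = 37.75, max(-24, 0) = 0
Node 0 (S = 95): V_0 = 1/1.07·[0.4154·37.7500 + 0.5846·0.0000] = 14.6549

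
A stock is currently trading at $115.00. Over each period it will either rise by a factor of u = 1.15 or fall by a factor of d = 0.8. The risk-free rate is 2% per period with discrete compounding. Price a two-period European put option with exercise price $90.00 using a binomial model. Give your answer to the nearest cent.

$2.17

Risk-neutral probability p = (1 + 0.02 − 0.8)/(1.15 − 0.8) = 0.2200/0.3500 = 0.6286
Terminal stock prices: S_uu = 152.1, S_ud = 105.8, S_dd = 73.6
Terminal payoffs (K − S): max(-62.09, 0) = 0, max(-15.8, 0) = 0, max(16.4, 0) = 16.4
Node u (S = 132.2): V_u = 1/1.02·[0.6286·0.0000 + 0.3714·0.0000] = 0.0000
Node d (S = 92): V_d = 1/1.02·[0.6286·0.0000 + 0.3714·16.4000] = 5.9720
Node 0 (S = 115): V_0 = 1/1.02·[0.6286·0.0000 + 0.3714·5.9720] = 2.1747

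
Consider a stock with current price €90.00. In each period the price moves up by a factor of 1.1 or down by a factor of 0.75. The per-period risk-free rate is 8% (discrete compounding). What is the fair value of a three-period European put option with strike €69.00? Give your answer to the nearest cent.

€0.10

Risk-neutral probability p = (1 + 0.08 − 0.75)/(1.1 − 0.75) = 0.3300/0.3500 = 0.9429
Terminal stock prices: S_uuu = 119.8, S_uud = 81.68, S_udd = 55.69, S_ddd = 37.97
Terminal payoffs (K − S): max(-50.79, 0) = 0, max(-12.68, 0) = 0, max(13.31, 0) = 13.31, max(31.03, 0) = 31.03
Node uu (S = 108.9): V_uu = 1/1.08·[0.9429·0.0000 + 0.0571·0.0000] = 0.0000
Node ud (S = 74.25): V_ud = 1/1.08·[0.9429·0.0000 + 0.0571·13.3125] = 0.7044
Node dd (S = 50.62): V_dd = 1/1.08·[0.9429·13.3125 + 0.0571·31.0312] = 13.2639
Node u (S = 99): V_u = 1/1.08·[0.9429·0.0000 + 0.0571·0.7044] = 0.0373
Node d (S = 67.5): V_d = 1/1.08·[0.9429·0.7044 + 0.0571·13.2639] = 1.3167
Node 0 (S = 90): V_0 = 1/1.08·[0.9429·0.0373 + 0.0571·1.3167] = 0.1022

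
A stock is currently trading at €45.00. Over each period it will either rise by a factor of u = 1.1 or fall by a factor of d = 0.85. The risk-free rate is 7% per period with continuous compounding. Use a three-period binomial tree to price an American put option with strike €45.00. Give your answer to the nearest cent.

Risk-neutral probability p = (e^0.07 − 0.85)/(1.1 − 0.85) = 0.2225/0.2500 = 0.8900
Terminal stock prices: S_uuu = 59.9, S_uud = 46.28, S_udd = 35.76, S_ddd = 27.64
Terminal payoffs (K − S): max(-14.9, 0) = 0, max(-1.283, 0) = 0, max(9.236, 0) = 9.236, max(17.36, 0) = 17.36
Node uu (S = 54.45): continuation = e^(−0.07)·[0.8900·0.0000 + 0.1100·0.0000] = 0.0000; exercise value = 0.0000 ≤ continuation, so V_uu = 0.0000
Node ud (S = 42.08): continuation = e^(−0.07)·[0.8900·0.0000 + 0.1100·9.2362] = 0.9470; exercise value = 2.9250 > continuation, so V_ud = 2.9250 (exercise)
Node dd (S = 32.51): continuation = e^(−0.07)·[0.8900·9.2362 + 0.1100·17.3644] = 9.4452; exercise value = 12.4875 > continuation, so V_dd = 12.4875 (exercise)
Node u (S = 49.5): continuation = e^(−0.07)·[0.8900·0.0000 + 0.1100·2.9250] = 0.2999; exercise value = 0.0000 ≤ continuation, so V_u = 0.2999
Node d (S = 38.25): continuation = e^(−0.07)·[0.8900·2.9250 + 0.1100·12.4875] = 3.7077; exercise value = 6.7500 > continuation, so V_d = 6.7500 (exercise)
Node 0 (S = 45): continuation = e^(−0.07)·[0.8900·0.2999 + 0.1100·6.7500] = 0.9410; exercise value = 0.0000 ≤ continuation, so V_0 = 0.9410

€0.94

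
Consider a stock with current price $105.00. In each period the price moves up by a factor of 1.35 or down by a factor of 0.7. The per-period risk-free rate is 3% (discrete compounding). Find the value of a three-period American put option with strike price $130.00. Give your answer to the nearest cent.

$34.26

Risk-neutral probability p = (1 + 0.03 − 0.7)/(1.35 − 0.7) = 0.3300/0.6500 = 0.5077
Terminal stock prices: S_uuu = 258.3, S_uud = 134, S_udd = 69.46, S_ddd = 36.01
Terminal payoffs (K − S): max(-128.3, 0) = 0, max(-3.954, 0) = 0, max(60.54, 0) = 60.54, max(93.99, 0) = 93.99
Node uu (S = 191.4): continuation = 1/1.03·[0.5077·0.0000 + 0.4923·0.0000] = 0.0000; exercise value = 0.0000 ≤ continuation, so V_uu = 0.0000
Node ud (S = 99.22): continuation = 1/1.03·[0.5077·0.0000 + 0.4923·60.5425] = 28.9374; exercise value = 30.7750 > continuation, so V_ud = 30.7750 (exercise)
Node dd (S = 51.45): continuation = 1/1.03·[0.5077·60.5425 + 0.4923·93.9850] = 74.7636; exercise value = 78.5500 > continuation, so V_dd = 78.5500 (exercise)
Node u (S = 141.8): continuation = 1/1.03·[0.5077·0.0000 + 0.4923·30.7750] = 14.7095; exercise value = 0.0000 ≤ continuation, so V_u = 14.7095
Node d (S = 73.5): continuation = 1/1.03·[0.5077·30.7750 + 0.4923·78.5500] = 52.7136; exercise value = 56.5000 > continuation, so V_d = 56.5000 (exercise)
Node 0 (S = 105): continuation = 1/1.03·[0.5077·14.7095 + 0.4923·56.5000] = 34.2556; exercise value = 25.0000 ≤ continuation, so V_0 = 34.2556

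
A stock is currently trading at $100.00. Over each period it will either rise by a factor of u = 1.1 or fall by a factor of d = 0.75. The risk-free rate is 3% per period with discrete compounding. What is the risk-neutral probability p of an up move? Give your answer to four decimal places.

p = 0.8000

Risk-neutral probability p = (1 + 0.03 − 0.75)/(1.1 − 0.75) = 0.2800/0.3500 = 0.8000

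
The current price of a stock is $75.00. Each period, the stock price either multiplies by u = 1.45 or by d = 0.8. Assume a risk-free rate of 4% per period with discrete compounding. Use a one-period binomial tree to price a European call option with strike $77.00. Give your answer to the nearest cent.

$11.27

Risk-neutral probability p = (1 + 0.04 − 0.8)/(1.45 − 0.8) = 0.2400/0.6500 = 0.3692
Terminal stock prices: S_u = 108.8, S_d = 60
Terminal payoffs (S − K): max(31.75, 0) = 31.75, max(-17, 0) = 0
Node 0 (S = 75): V_0 = 1/1.04·[0.3692·31.7500 + 0.6308·0.0000] = 11.2722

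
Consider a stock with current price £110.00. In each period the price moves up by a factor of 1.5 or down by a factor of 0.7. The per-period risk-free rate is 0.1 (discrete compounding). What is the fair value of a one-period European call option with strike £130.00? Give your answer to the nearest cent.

£15.91

Risk-neutral probability p = (1 + 0.1 − 0.7)/(1.5 − 0.7) = 0.4000/0.8000 = 0.5000
Terminal stock prices: S_u = 165, S_d = 77
Terminal payoffs (S − K): max(35, 0) = 35, max(-53, 0) = 0
Node 0 (S = 110): V_0 = 1/1.1·[0.5000·35.0000 + 0.5000·0.0000] = 15.9091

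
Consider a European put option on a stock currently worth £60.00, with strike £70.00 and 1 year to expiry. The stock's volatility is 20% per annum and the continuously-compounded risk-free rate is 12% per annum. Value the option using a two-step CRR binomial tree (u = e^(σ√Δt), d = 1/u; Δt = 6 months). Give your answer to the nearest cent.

£6.06

CRR parameters: u = e^(σ√Δt) = e^(0.2·√0.5) = 1.1519, d = 1/u = 0.8681
Per-period rate: rΔt = 0.12·0.5 = 0.06, so R = e^0.06 = 1.0618
Risk-neutral probability p = (e^0.06 − 0.8681)/(1.1519 − 0.8681) = 0.1937/0.2838 = 0.6826
Terminal stock prices: S_uu = 79.61, S_ud = 60, S_dd = 45.22
Terminal payoffs (K − S): max(-9.614, 0) = 0, max(10, 0) = 10, max(24.78, 0) = 24.78
Node u (S = 69.11): V_u = e^(−0.06)·[0.6826·0.0000 + 0.3174·10.0000] = 2.9891
Node d (S = 52.09): V_d = e^(−0.06)·[0.6826·10.0000 + 0.3174·24.7817] = 13.8361
Node 0 (S = 60): V_0 = e^(−0.06)·[0.6826·2.9891 + 0.3174·13.8361] = 6.0574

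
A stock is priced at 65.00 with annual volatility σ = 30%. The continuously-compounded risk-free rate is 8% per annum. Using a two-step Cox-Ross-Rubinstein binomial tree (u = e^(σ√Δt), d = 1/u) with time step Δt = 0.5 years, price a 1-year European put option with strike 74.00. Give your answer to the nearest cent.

10.20

CRR parameters: u = e^(σ√Δt) = e^(0.3·√0.5) = 1.2363, d = 1/u = 0.8089
Per-period rate: rΔt = 0.08·0.5 = 0.04, so R = e^0.04 = 1.0408
Risk-neutral probability p = (e^0.04 − 0.8089)/(1.2363 − 0.8089) = 0.2320/0.4275 = 0.5426
Terminal stock prices: S_uu = 99.35, S_ud = 65, S_dd = 42.53
Terminal payoffs (K − S): max(-25.35, 0) = 0, max(9, 0) = 9, max(31.47, 0) = 31.47
Node u (S = 80.36): V_u = e^(−0.04)·[0.5426·0.0000 + 0.4574·9.0000] = 3.9548
Node d (S = 52.58): V_d = e^(−0.04)·[0.5426·9.0000 + 0.4574·31.4737] = 18.5227
Node 0 (S = 65): V_0 = e^(−0.04)·[0.5426·3.9548 + 0.4574·18.5227] = 10.2013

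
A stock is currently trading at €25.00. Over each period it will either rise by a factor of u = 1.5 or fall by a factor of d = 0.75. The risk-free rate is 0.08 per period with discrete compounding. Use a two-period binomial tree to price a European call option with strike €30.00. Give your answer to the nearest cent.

Risk-neutral probability p = (1 + 0.08 − 0.75)/(1.5 − 0.75) = 0.3300/0.7500 = 0.4400
Terminal stock prices: S_uu = 56.25, S_ud = 28.12, S_dd = 14.06
Terminal payoffs (S − K): max(26.25, 0) = 26.25, max(-1.875, 0) = 0, max(-15.94, 0) = 0
Node u (S = 37.5): V_u = 1/1.08·[0.4400·26.2500 + 0.5600·0.0000] = 10.6944
Node d (S = 18.75): V_d = 1/1.08·[0.4400·0.0000 + 0.5600·0.0000] = 0.0000
Node 0 (S = 25): V_0 = 1/1.08·[0.4400·10.6944 + 0.5600·0.0000] = 4.3570

€4.36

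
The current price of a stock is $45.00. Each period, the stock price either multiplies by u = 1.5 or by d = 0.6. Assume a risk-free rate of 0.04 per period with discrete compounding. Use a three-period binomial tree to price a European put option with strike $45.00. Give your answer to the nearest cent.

Risk-neutral probability p = (1 + 0.04 − 0.6)/(1.5 − 0.6) = 0.4400/0.9000 = 0.4889
Terminal stock prices: S_uuu = 151.9, S_uud = 60.75, S_udd = 24.3, S_ddd = 9.72
Terminal payoffs (K − S): max(-106.9, 0) = 0, max(-15.75, 0) = 0, max(20.7, 0) = 20.7, max(35.28, 0) = 35.28
Node uu (S = 101.2): V_uu = 1/1.04·[0.4889·0.0000 + 0.5111·0.0000] = 0.0000
Node ud (S = 40.5): V_ud = 1/1.04·[0.4889·0.0000 + 0.5111·20.7000] = 10.1731
Node dd (S = 16.2): V_dd = 1/1.04·[0.4889·20.7000 + 0.5111·35.2800] = 27.0692
Node u (S = 67.5): V_u = 1/1.04·[0.4889·0.0000 + 0.5111·10.1731] = 4.9996
Node d (S = 27): V_d = 1/1.04·[0.4889·10.1731 + 0.5111·27.0692] = 18.0855
Node 0 (S = 45): V_0 = 1/1.04·[0.4889·4.9996 + 0.5111·18.0855] = 11.2384

$11.24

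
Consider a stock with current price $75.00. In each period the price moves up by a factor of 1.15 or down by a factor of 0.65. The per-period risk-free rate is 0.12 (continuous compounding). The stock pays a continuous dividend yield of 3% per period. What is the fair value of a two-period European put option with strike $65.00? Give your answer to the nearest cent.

$1.72

Per-period risk-free factor R = e^0.12 = 1.1275; dividend-adjusted growth = e^(0.12−0.03) = 1.0942.
Risk-neutral probability p = (1.0942 − 0.65)/(1.15 − 0.65) = 0.4442/0.5000 = 0.8883
Terminal stock prices: S_uu = 99.19, S_ud = 56.06, S_dd = 31.69
Terminal payoffs (K − S): max(-34.19, 0) = 0, max(8.938, 0) = 8.938, max(33.31, 0) = 33.31
Node u (S = 86.25): V_u = e^(−0.12)·[0.8883·0.0000 + 0.1117·8.9375] = 0.8850
Node d (S = 48.75): V_d = e^(−0.12)·[0.8883·8.9375 + 0.1117·33.3125] = 10.3406
Node 0 (S = 75): V_0 = e^(−0.12)·[0.8883·0.8850 + 0.1117·10.3406] = 1.7213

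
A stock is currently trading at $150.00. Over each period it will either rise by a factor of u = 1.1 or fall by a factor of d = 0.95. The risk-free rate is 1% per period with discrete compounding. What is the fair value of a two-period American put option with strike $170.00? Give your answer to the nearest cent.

$20.00

Risk-neutral probability p = (1 + 0.01 − 0.95)/(1.1 − 0.95) = 0.0600/0.1500 = 0.4000
Terminal stock prices: S_uu = 181.5, S_ud = 156.8, S_dd = 135.4
Terminal payoffs (K − S): max(-11.5, 0) = 0, max(13.25, 0) = 13.25, max(34.62, 0) = 34.62
Node u (S = 165): continuation = 1/1.01·[0.4000·0.0000 + 0.6000·13.2500] = 7.8713; exercise value = 5.0000 ≤ continuation, so V_u = 7.8713
Node d (S = 142.5): continuation = 1/1.01·[0.4000·13.2500 + 0.6000·34.6250] = 25.8168; exercise value = 27.5000 > continuation, so V_d = 27.5000 (exercise)
Node 0 (S = 150): continuation = 1/1.01·[0.4000·7.8713 + 0.6000·27.5000] = 19.4540; exercise value = 20.0000 > continuation, so V_0 = 20.0000 (exercise)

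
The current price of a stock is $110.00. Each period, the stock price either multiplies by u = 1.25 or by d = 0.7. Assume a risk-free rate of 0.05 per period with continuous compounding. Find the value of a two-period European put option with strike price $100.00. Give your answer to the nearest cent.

Risk-neutral probability p = (e^0.05 − 0.7)/(1.25 − 0.7) = 0.3513/0.5500 = 0.6387
Terminal stock prices: S_uu = 171.9, S_ud = 96.25, S_dd = 53.9
Terminal payoffs (K − S): max(-71.88, 0) = 0, max(3.75, 0) = 3.75, max(46.1, 0) = 46.1
Node u (S = 137.5): V_u = e^(−0.05)·[0.6387·0.0000 + 0.3613·3.7500] = 1.2889
Node d (S = 77): V_d = e^(−0.05)·[0.6387·3.7500 + 0.3613·46.1000] = 18.1229
Node 0 (S = 110): V_0 = e^(−0.05)·[0.6387·1.2889 + 0.3613·18.1229] = 7.0119

$7.01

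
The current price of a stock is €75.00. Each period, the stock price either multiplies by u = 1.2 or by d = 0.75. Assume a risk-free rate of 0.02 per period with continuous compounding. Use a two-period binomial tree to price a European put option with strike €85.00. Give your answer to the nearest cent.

€14.63

Risk-neutral probability p = (e^0.02 − 0.75)/(1.2 − 0.75) = 0.2702/0.4500 = 0.6004
Terminal stock prices: S_uu = 108, S_ud = 67.5, S_dd = 42.19
Terminal payoffs (K − S): max(-23, 0) = 0, max(17.5, 0) = 17.5, max(42.81, 0) = 42.81
Node u (S = 90): V_u = e^(−0.02)·[0.6004·0.0000 + 0.3996·17.5000] = 6.8537
Node d (S = 56.25): V_d = e^(−0.02)·[0.6004·17.5000 + 0.3996·42.8125] = 27.0669
Node 0 (S = 75): V_0 = e^(−0.02)·[0.6004·6.8537 + 0.3996·27.0669] = 14.6343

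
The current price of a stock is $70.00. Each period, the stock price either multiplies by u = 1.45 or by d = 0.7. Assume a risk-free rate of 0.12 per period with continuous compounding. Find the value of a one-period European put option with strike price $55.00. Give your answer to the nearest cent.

$2.29

Risk-neutral probability p = (e^0.12 − 0.7)/(1.45 − 0.7) = 0.4275/0.7500 = 0.5700
Terminal stock prices: S_u = 101.5, S_d = 49
Terminal payoffs (K − S): max(-46.5, 0) = 0, max(6, 0) = 6
Node 0 (S = 70): V_0 = e^(−0.12)·[0.5700·0.0000 + 0.4300·6.0000] = 2.2883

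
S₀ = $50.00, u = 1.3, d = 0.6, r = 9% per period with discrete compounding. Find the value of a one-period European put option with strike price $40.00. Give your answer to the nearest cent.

$2.75

Risk-neutral probability p = (1 + 0.09 − 0.6)/(1.3 − 0.6) = 0.4900/0.7000 = 0.7000
Terminal stock prices: S_u = 65, S_d = 30
Terminal payoffs (K − S): max(-25, 0) = 0, max(10, 0) = 10
Node 0 (S = 50): V_0 = 1/1.09·[0.7000·0.0000 + 0.3000·10.0000] = 2.7523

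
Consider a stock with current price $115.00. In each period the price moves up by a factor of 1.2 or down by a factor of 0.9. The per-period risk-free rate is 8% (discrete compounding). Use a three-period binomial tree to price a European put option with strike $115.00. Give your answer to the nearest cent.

Risk-neutral probability p = (1 + 0.08 − 0.9)/(1.2 − 0.9) = 0.1800/0.3000 = 0.6000
Terminal stock prices: S_uuu = 198.7, S_uud = 149, S_udd = 111.8, S_ddd = 83.84
Terminal payoffs (K − S): max(-83.72, 0) = 0, max(-34.04, 0) = 0, max(3.22, 0) = 3.22, max(31.16, 0) = 31.16
Node uu (S = 165.6): V_uu = 1/1.08·[0.6000·0.0000 + 0.4000·0.0000] = 0.0000
Node ud (S = 124.2): V_ud = 1/1.08·[0.6000·0.0000 + 0.4000·3.2200] = 1.1926
Node dd (S = 93.15): V_dd = 1/1.08·[0.6000·3.2200 + 0.4000·31.1650] = 13.3315
Node u (S = 138): V_u = 1/1.08·[0.6000·0.0000 + 0.4000·1.1926] = 0.4417
Node d (S = 103.5): V_d = 1/1.08·[0.6000·1.1926 + 0.4000·13.3315] = 5.6001
Node 0 (S = 115): V_0 = 1/1.08·[0.6000·0.4417 + 0.4000·5.6001] = 2.3195

$2.32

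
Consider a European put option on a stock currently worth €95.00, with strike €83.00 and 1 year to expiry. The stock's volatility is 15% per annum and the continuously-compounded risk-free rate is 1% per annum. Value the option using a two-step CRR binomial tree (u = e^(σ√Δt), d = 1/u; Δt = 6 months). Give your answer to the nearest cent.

CRR parameters: u = e^(σ√Δt) = e^(0.15·√0.5) = 1.1119, d = 1/u = 0.8994
Per-period rate: rΔt = 0.01·0.5 = 0.005, so R = e^0.005 = 1.0050
Risk-neutral probability p = (e^0.005 − 0.8994)/(1.1119 − 0.8994) = 0.1056/0.2125 = 0.4971
Terminal stock prices: S_uu = 117.4, S_ud = 95, S_dd = 76.84
Terminal payoffs (K − S): max(-34.45, 0) = 0, max(-12, 0) = 0, max(6.159, 0) = 6.159
Node u (S = 105.6): V_u = e^(−0.005)·[0.4971·0.0000 + 0.5029·0.0000] = 0.0000
Node d (S = 85.44): V_d = e^(−0.005)·[0.4971·0.0000 + 0.5029·6.1585] = 3.0817
Node 0 (S = 95): V_0 = e^(−0.005)·[0.4971·0.0000 + 0.5029·3.0817] = 1.5421

€1.54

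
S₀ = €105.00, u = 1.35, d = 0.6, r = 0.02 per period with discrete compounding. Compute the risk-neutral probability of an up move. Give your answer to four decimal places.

p = 0.5600

Risk-neutral probability p = (1 + 0.02 − 0.6)/(1.35 − 0.6) = 0.4200/0.7500 = 0.5600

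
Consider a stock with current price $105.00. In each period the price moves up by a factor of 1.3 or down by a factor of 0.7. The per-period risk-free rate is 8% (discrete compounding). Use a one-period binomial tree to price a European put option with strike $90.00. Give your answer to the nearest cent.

Risk-neutral probability p = (1 + 0.08 − 0.7)/(1.3 − 0.7) = 0.3800/0.6000 = 0.6333
Terminal stock prices: S_u = 136.5, S_d = 73.5
Terminal payoffs (K − S): max(-46.5, 0) = 0, max(16.5, 0) = 16.5
Node 0 (S = 105): V_0 = 1/1.08·[0.6333·0.0000 + 0.3667·16.5000] = 5.6019

$5.60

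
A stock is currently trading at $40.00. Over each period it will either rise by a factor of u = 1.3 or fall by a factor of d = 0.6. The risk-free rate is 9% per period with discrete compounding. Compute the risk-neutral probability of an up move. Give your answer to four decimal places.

p = 0.7000

Risk-neutral probability p = (1 + 0.09 − 0.6)/(1.3 − 0.6) = 0.4900/0.7000 = 0.7000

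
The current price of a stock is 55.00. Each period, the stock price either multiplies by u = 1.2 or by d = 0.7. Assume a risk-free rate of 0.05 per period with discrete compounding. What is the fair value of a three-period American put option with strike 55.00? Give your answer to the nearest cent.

6.39

Risk-neutral probability p = (1 + 0.05 − 0.7)/(1.2 − 0.7) = 0.3500/0.5000 = 0.7000
Terminal stock prices: S_uuu = 95.04, S_uud = 55.44, S_udd = 32.34, S_ddd = 18.86
Terminal payoffs (K − S): max(-40.04, 0) = 0, max(-0.44, 0) = 0, max(22.66, 0) = 22.66, max(36.14, 0) = 36.14
Node uu (S = 79.2): continuation = 1/1.05·[0.7000·0.0000 + 0.3000·0.0000] = 0.0000; exercise value = 0.0000 ≤ continuation, so V_uu = 0.0000
Node ud (S = 46.2): continuation = 1/1.05·[0.7000·0.0000 + 0.3000·22.6600] = 6.4743; exercise value = 8.8000 > continuation, so V_ud = 8.8000 (exercise)
Node dd (S = 26.95): continuation = 1/1.05·[0.7000·22.6600 + 0.3000·36.1350] = 25.4310; exercise value = 28.0500 > continuation, so V_dd = 28.0500 (exercise)
Node u (S = 66): continuation = 1/1.05·[0.7000·0.0000 + 0.3000·8.8000] = 2.5143; exercise value = 0.0000 ≤ continuation, so V_u = 2.5143
Node d (S = 38.5): continuation = 1/1.05·[0.7000·8.8000 + 0.3000·28.0500] = 13.8810; exercise value = 16.5000 > continuation, so V_d = 16.5000 (exercise)
Node 0 (S = 55): continuation = 1/1.05·[0.7000·2.5143 + 0.3000·16.5000] = 6.3905; exercise value = 0.0000 ≤ continuation, so V_0 = 6.3905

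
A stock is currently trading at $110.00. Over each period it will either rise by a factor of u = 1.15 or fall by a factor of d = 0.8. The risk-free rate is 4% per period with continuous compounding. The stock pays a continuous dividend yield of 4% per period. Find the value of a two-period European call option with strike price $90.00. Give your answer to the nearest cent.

$21.79

Per-period risk-free factor R = e^0.04 = 1.0408; dividend-adjusted growth = e^(0.04−0.04) = 1.0000.
Risk-neutral probability p = (1.0000 − 0.8)/(1.15 − 0.8) = 0.2000/0.3500 = 0.5714
Terminal stock prices: S_uu = 145.5, S_ud = 101.2, S_dd = 70.4
Terminal payoffs (S − K): max(55.47, 0) = 55.47, max(11.2, 0) = 11.2, max(-19.6, 0) = 0
Node u (S = 126.5): V_u = e^(−0.04)·[0.5714·55.4750 + 0.4286·11.2000] = 35.0688
Node d (S = 88): V_d = e^(−0.04)·[0.5714·11.2000 + 0.4286·0.0000] = 6.1491
Node 0 (S = 110): V_0 = e^(−0.04)·[0.5714·35.0688 + 0.4286·6.1491] = 21.7855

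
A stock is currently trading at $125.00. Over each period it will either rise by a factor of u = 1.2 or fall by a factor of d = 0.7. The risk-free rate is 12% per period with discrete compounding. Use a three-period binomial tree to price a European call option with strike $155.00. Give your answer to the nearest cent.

$25.73

Risk-neutral probability p = (1 + 0.12 − 0.7)/(1.2 − 0.7) = 0.4200/0.5000 = 0.8400
Terminal stock prices: S_uuu = 216, S_uud = 126, S_udd = 73.5, S_ddd = 42.87
Terminal payoffs (S − K): max(61, 0) = 61, max(-29, 0) = 0, max(-81.5, 0) = 0, max(-112.1, 0) = 0
Node uu (S = 180): V_uu = 1/1.12·[0.8400·61.0000 + 0.1600·0.0000] = 45.7500
Node ud (S = 105): V_ud = 1/1.12·[0.8400·0.0000 + 0.1600·0.0000] = 0.0000
Node dd (S = 61.25): V_dd = 1/1.12·[0.8400·0.0000 + 0.1600·0.0000] = 0.0000
Node u (S = 150): V_u = 1/1.12·[0.8400·45.7500 + 0.1600·0.0000] = 34.3125
Node d (S = 87.5): V_d = 1/1.12·[0.8400·0.0000 + 0.1600·0.0000] = 0.0000
Node 0 (S = 125): V_0 = 1/1.12·[0.8400·34.3125 + 0.1600·0.0000] = 25.7344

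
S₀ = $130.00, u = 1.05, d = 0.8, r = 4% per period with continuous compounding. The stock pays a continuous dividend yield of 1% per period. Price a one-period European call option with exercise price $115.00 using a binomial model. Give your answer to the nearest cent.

Per-period risk-free factor R = e^0.04 = 1.0408; dividend-adjusted growth = e^(0.04−0.01) = 1.0305.
Risk-neutral probability p = (1.0305 − 0.8)/(1.05 − 0.8) = 0.2305/0.2500 = 0.9218
Terminal stock prices: S_u = 136.5, S_d = 104
Terminal payoffs (S − K): max(21.5, 0) = 21.5, max(-11, 0) = 0
Node 0 (S = 130): V_0 = e^(−0.04)·[0.9218·21.5000 + 0.0782·0.0000] = 19.0420

$19.04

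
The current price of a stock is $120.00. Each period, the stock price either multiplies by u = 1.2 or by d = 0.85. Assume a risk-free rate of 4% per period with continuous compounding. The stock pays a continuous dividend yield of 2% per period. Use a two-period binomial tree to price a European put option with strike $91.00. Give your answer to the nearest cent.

Per-period risk-free factor R = e^0.04 = 1.0408; dividend-adjusted growth = e^(0.04−0.02) = 1.0202.
Risk-neutral probability p = (1.0202 − 0.85)/(1.2 − 0.85) = 0.1702/0.3500 = 0.4863
Terminal stock prices: S_uu = 172.8, S_ud = 122.4, S_dd = 86.7
Terminal payoffs (K − S): max(-81.8, 0) = 0, max(-31.4, 0) = 0, max(4.3, 0) = 4.3
Node u (S = 144): V_u = e^(−0.04)·[0.4863·0.0000 + 0.5137·0.0000] = 0.0000
Node d (S = 102): V_d = e^(−0.04)·[0.4863·0.0000 + 0.5137·4.3000] = 2.1223
Node 0 (S = 120): V_0 = e^(−0.04)·[0.4863·0.0000 + 0.5137·2.1223] = 1.0475

$1.05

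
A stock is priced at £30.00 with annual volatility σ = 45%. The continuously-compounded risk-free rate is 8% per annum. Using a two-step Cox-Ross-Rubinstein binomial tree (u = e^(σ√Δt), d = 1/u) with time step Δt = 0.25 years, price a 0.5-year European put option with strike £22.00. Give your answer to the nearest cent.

CRR parameters: u = e^(σ√Δt) = e^(0.45·√0.25) = 1.2523, d = 1/u = 0.7985
Per-period rate: rΔt = 0.08·0.25 = 0.02, so R = e^0.02 = 1.0202
Risk-neutral probability p = (e^0.02 − 0.7985)/(1.2523 − 0.7985) = 0.2217/0.4538 = 0.4885
Terminal stock prices: S_uu = 47.05, S_ud = 30, S_dd = 19.13
Terminal payoffs (K − S): max(-25.05, 0) = 0, max(-8, 0) = 0, max(2.871, 0) = 2.871
Node u (S = 37.57): V_u = e^(−0.02)·[0.4885·0.0000 + 0.5115·0.0000] = 0.0000
Node d (S = 23.96): V_d = e^(−0.02)·[0.4885·0.0000 + 0.5115·2.8712] = 1.4395
Node 0 (S = 30): V_0 = e^(−0.02)·[0.4885·0.0000 + 0.5115·1.4395] = 0.7217

£0.72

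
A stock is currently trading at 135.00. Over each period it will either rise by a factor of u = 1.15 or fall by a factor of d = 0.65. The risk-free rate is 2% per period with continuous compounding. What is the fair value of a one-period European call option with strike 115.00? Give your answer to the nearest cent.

29.21

Risk-neutral probability p = (e^0.02 − 0.65)/(1.15 − 0.65) = 0.3702/0.5000 = 0.7404
Terminal stock prices: S_u = 155.2, S_d = 87.75
Terminal payoffs (S − K): max(40.25, 0) = 40.25, max(-27.25, 0) = 0
Node 0 (S = 135): V_0 = e^(−0.02)·[0.7404·40.2500 + 0.2596·0.0000] = 29.2111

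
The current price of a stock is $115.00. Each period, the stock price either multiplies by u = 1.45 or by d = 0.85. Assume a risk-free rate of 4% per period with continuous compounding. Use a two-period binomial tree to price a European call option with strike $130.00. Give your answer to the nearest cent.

$15.14

Risk-neutral probability p = (e^0.04 − 0.85)/(1.45 − 0.85) = 0.1908/0.6000 = 0.3180
Terminal stock prices: S_uu = 241.8, S_ud = 141.7, S_dd = 83.09
Terminal payoffs (S − K): max(111.8, 0) = 111.8, max(11.74, 0) = 11.74, max(-46.91, 0) = 0
Node u (S = 166.8): V_u = e^(−0.04)·[0.3180·111.7875 + 0.6820·11.7375] = 41.8474
Node d (S = 97.75): V_d = e^(−0.04)·[0.3180·11.7375 + 0.6820·0.0000] = 3.5864
Node 0 (S = 115): V_0 = e^(−0.04)·[0.3180·41.8474 + 0.6820·3.5864] = 15.1363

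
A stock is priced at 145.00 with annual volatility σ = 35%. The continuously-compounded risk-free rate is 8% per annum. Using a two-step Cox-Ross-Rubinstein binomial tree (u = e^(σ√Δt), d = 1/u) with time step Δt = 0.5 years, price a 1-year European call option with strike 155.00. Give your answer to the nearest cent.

CRR parameters: u = e^(σ√Δt) = e^(0.35·√0.5) = 1.2808, d = 1/u = 0.7808
Per-period rate: rΔt = 0.08·0.5 = 0.04, so R = e^0.04 = 1.0408
Risk-neutral probability p = (e^0.04 − 0.7808)/(1.2808 − 0.7808) = 0.2601/0.5000 = 0.5201
Terminal stock prices: S_uu = 237.9, S_ud = 145, S_dd = 88.39
Terminal payoffs (S − K): max(82.87, 0) = 82.87, max(-10, 0) = 0, max(-66.61, 0) = 0
Node u (S = 185.7): V_u = e^(−0.04)·[0.5201·82.8662 + 0.4799·0.0000] = 41.4053
Node d (S = 113.2): V_d = e^(−0.04)·[0.5201·0.0000 + 0.4799·0.0000] = 0.0000
Node 0 (S = 145): V_0 = e^(−0.04)·[0.5201·41.4053 + 0.4799·0.0000] = 20.6888

20.69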